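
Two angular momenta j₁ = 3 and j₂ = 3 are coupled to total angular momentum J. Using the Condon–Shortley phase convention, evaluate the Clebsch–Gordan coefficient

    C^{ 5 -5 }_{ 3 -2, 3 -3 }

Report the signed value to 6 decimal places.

√[11·1!5!5!/12! · 1!5!0!6!0!10!] = √(103680000)
  +(−1)^0/∏(0,1,5,0,0,5)! = 1/14400  (running 1/14400)
⟨..|..⟩ = √(103680000)·(1/14400) = +0.707107

+√(1/2) ≈ +0.707107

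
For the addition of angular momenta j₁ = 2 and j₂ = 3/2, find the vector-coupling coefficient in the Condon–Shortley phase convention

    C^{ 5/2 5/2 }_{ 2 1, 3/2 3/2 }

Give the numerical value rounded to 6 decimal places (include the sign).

−√(3/7) = -0.654654

j₁+j₂−J=1  J+j₁−j₂=3  J−j₁+j₂=2  j₁+j₂+J+1=7
(j₁±m₁, j₂±m₂, J±M) = (3,1,3,0,5,0)
P² = 432/7
sum k=1..1:
  [1] −1/12 = -1/12
S = -1/12
C² = P²·S² = 3/7 ; C = -0.654654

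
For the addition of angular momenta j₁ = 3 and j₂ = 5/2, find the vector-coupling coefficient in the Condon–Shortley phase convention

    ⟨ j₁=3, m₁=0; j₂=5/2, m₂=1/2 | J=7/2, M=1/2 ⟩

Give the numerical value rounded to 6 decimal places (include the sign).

triangle: 2!×4!×3!/10! = 288/3628800
(j±m)!: 3!×3!×3!×2!×4!×3! = 62208
prefactor² = (2J+1)×Δ×N² = 6912/175
  k=0: +1/(0!×2!×3!×3!×1!×0!) = 1/72
  k=1: −1/(1!×1!×2!×2!×2!×1!) = -1/8
  k=2: +1/(2!×0!×1!×1!×3!×2!) = 1/24
Σ = -5/72  ⇒  CG² = 6912/175×(-5/72)² = 4/21
CG = −√(4/21) = -0.436436

−√(4/21) ≈ -0.436436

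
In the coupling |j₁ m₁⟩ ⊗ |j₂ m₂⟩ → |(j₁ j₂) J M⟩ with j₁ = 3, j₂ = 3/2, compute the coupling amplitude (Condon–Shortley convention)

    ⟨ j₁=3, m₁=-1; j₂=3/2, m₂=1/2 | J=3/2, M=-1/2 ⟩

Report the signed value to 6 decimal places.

triangle: 3!*3!*0!/7! = 36/5040
(j±m)!: 2!*4!*2!*1!*1!*2! = 192
prefactor² = (2J+1)*Δ*N² = 192/35
  k=2: +1/(2!*1!*2!*0!*1!*0!) = 1/4
Σ = 1/4  ⇒  CG² = 192/35*1/4² = 12/35
CG = +√(12/35) = +0.585540

+√(12/35) ≈ +0.585540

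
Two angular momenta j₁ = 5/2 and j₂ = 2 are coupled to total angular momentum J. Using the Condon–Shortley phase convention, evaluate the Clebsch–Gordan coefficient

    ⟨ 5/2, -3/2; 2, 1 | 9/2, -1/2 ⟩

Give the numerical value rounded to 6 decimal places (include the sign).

+√(10/63) = +0.398410

triangle: 0!×5!×4!/10! = 2880/3628800
(j±m)!: 1!×4!×3!×1!×4!×5! = 414720
prefactor² = (2J+1)×Δ×N² = 23040/7
  k=0: +1/(0!×0!×4!×3!×1!×1!) = 1/144
Σ = 1/144  ⇒  CG² = 23040/7×1/144² = 10/63
CG = +√(10/63) = +0.398410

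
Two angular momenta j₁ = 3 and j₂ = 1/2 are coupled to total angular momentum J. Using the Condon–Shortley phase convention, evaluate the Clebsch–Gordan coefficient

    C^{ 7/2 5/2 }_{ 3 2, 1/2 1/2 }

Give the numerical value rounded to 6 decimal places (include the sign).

+√(6/7) = +0.925820

j₁+j₂−J=0  J+j₁−j₂=6  J−j₁+j₂=1  j₁+j₂+J+1=8
(j₁±m₁, j₂±m₂, J±M) = (5,1,1,0,6,1)
P² = 86400/7
sum k=0..0:
  [0] +1/120 = 1/120
S = 1/120
C² = P²·S² = 6/7 ; C = +0.925820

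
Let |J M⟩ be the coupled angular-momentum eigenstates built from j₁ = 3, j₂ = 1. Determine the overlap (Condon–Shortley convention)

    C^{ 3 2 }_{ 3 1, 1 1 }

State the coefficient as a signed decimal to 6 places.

j₁+j₂−J=1  J+j₁−j₂=5  J−j₁+j₂=1  j₁+j₂+J+1=8
(j₁±m₁, j₂±m₂, J±M) = (4,2,2,0,5,1)
P² = 240
sum k=1..1:
  [1] −1/24 = -1/24
S = -1/24
C² = P²·S² = 5/12 ; C = -0.645497

-0.645497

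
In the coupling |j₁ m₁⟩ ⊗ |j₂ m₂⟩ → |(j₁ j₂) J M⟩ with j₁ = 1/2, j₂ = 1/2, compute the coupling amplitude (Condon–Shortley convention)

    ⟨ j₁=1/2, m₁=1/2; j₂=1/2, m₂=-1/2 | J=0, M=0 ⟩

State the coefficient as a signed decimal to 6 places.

+0.707107

√[1·1!0!0!/2! · 1!0!0!1!0!0!] = √(1/2)
  +(−1)^0/∏(0,1,0,0,0,0)! = 1  (running 1)
⟨..|..⟩ = √(1/2)·(1) = +0.707107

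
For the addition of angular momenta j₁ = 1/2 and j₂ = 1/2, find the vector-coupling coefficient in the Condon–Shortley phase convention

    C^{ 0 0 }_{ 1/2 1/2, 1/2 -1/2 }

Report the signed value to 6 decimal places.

+√(1/2) = +0.707107

√[1·1!0!0!/2! · 1!0!0!1!0!0!] = √(1/2)
  +(−1)^0/∏(0,1,0,0,0,0)! = 1  (running 1)
⟨..|..⟩ = √(1/2)·(1) = +0.707107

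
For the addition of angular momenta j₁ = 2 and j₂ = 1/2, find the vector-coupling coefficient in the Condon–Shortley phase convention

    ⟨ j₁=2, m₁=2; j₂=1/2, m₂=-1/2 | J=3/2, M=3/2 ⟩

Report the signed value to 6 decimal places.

+0.894427

triangle: 1!*3!*0!/5! = 6/120
(j±m)!: 4!*0!*0!*1!*3!*0! = 144
prefactor² = (2J+1)*Δ*N² = 144/5
  k=0: +1/(0!*1!*0!*0!*3!*0!) = 1/6
Σ = 1/6  ⇒  CG² = 144/5*1/6² = 4/5
CG = +√(4/5) = +0.894427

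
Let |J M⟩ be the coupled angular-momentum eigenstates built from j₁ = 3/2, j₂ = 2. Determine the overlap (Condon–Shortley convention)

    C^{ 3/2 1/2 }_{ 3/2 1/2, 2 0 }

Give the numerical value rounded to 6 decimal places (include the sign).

triangle: 2!*1!*2!/6! = 4/720
(j±m)!: 2!*1!*2!*2!*2!*1! = 16
prefactor² = (2J+1)*Δ*N² = 16/45
  k=0: +1/(0!*2!*1!*2!*0!*0!) = 1/4
  k=1: −1/(1!*1!*0!*1!*1!*1!) = -1
Σ = -3/4  ⇒  CG² = 16/45*(-3/4)² = 1/5
CG = −√(1/5) = -0.447214

−√(1/5) ≈ -0.447214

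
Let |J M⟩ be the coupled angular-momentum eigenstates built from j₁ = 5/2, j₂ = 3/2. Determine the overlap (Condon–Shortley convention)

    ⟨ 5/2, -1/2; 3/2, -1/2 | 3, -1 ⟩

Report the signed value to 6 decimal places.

triangle: 1!·4!·2!/8! = 48/40320
(j±m)!: 2!·3!·1!·2!·2!·4! = 1152
prefactor² = (2J+1)·Δ·N² = 48/5
  k=0: +1/(0!·1!·3!·1!·1!·1!) = 1/6
  k=1: −1/(1!·0!·2!·0!·2!·2!) = -1/8
Σ = 1/24  ⇒  CG² = 48/5·1/24² = 1/60
CG = +√(1/60) = +0.129099

+0.129099  (= +√(1/60))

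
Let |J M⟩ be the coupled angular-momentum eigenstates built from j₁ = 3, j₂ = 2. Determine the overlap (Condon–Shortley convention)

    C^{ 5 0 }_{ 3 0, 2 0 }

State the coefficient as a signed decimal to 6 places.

+√(10/21) ≈ +0.690066

√[11·0!6!4!/11! · 3!3!2!2!5!5!] = √(69120/7)
  +(−1)^0/∏(0,0,3,2,3,2)! = 1/144  (running 1/144)
⟨..|..⟩ = √(69120/7)·(1/144) = +0.690066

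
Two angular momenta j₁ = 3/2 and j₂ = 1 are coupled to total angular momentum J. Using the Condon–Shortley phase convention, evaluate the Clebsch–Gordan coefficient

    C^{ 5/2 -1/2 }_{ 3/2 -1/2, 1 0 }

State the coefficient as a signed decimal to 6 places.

j₁+j₂−J=0  J+j₁−j₂=3  J−j₁+j₂=2  j₁+j₂+J+1=6
(j₁±m₁, j₂±m₂, J±M) = (1,2,1,1,2,3)
P² = 12/5
sum k=0..0:
  [0] +1/2 = 1/2
S = 1/2
C² = P²·S² = 3/5 ; C = +0.774597

+0.774597  (= +√(3/5))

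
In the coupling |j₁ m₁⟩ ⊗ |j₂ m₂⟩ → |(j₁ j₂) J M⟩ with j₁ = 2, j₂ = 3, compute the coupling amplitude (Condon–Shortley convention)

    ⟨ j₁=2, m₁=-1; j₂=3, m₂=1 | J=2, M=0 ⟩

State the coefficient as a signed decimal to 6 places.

+√(1/7) ≈ +0.377964

√[5·3!1!3!/8! · 1!3!4!2!2!2!] = √(36/7)
  +(−1)^2/∏(2,1,1,2,0,1)! = 1/4  (running 1/4)
  +(−1)^3/∏(3,0,0,1,1,2)! = -1/12  (running 1/6)
⟨..|..⟩ = √(36/7)·(1/6) = +0.377964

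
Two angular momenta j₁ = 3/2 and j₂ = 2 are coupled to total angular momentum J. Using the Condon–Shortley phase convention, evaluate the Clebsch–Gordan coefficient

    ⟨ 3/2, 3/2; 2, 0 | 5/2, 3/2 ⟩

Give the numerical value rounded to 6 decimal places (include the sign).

√[6·1!2!3!/7! · 3!0!2!2!4!1!] = √(288/35)
  +(−1)^0/∏(0,1,0,2,2,1)! = 1/4  (running 1/4)
⟨..|..⟩ = √(288/35)·(1/4) = +0.717137

+0.717137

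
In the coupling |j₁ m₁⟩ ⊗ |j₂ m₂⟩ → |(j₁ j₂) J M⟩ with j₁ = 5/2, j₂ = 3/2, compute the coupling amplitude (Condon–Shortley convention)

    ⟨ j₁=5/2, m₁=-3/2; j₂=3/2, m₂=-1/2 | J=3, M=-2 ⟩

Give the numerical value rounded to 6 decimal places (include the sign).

-0.288675

j₁+j₂−J=1  J+j₁−j₂=4  J−j₁+j₂=2  j₁+j₂+J+1=8
(j₁±m₁, j₂±m₂, J±M) = (1,4,1,2,1,5)
P² = 48
sum k=0..1:
  [0] +1/24 = 1/24
  [1] −1/12 = -1/12
S = -1/24
C² = P²·S² = 1/12 ; C = -0.288675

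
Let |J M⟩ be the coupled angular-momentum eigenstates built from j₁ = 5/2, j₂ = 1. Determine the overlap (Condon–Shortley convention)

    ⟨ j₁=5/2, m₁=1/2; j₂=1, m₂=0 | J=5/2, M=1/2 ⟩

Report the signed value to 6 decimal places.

√[6·1!4!1!/7! · 3!2!1!1!3!2!] = √(144/35)
  +(−1)^0/∏(0,1,2,1,2,0)! = 1/4  (running 1/4)
  +(−1)^1/∏(1,0,1,0,3,1)! = -1/6  (running 1/12)
⟨..|..⟩ = √(144/35)·(1/12) = +0.169031

+√(1/35) ≈ +0.169031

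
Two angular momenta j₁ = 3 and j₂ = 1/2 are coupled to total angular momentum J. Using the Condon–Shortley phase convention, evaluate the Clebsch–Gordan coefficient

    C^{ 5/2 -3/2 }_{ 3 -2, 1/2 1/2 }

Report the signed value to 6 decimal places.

-0.845154

√[6·1!5!0!/7! · 1!5!1!0!1!4!] = √(2880/7)
  +(−1)^1/∏(1,0,4,0,1,0)! = -1/24  (running -1/24)
⟨..|..⟩ = √(2880/7)·(-1/24) = -0.845154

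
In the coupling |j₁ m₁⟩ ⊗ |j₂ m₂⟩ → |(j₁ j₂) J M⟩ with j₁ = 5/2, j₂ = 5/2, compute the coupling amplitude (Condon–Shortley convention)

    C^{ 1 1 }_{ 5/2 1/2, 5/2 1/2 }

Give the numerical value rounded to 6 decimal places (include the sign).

√[3·4!1!1!/7! · 3!2!3!2!2!0!] = √(144/35)
  +(−1)^2/∏(2,2,0,1,1,0)! = 1/4  (running 1/4)
⟨..|..⟩ = √(144/35)·(1/4) = +0.507093

+0.507093  (= +√(9/35))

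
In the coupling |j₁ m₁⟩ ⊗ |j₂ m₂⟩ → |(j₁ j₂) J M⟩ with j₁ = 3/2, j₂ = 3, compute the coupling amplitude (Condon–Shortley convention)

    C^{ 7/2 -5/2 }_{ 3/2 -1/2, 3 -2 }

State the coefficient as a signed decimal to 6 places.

√[8·1!2!5!/9! · 1!2!1!5!1!6!] = √(6400/7)
  +(−1)^0/∏(0,1,2,1,0,4)! = 1/48  (running 1/48)
  +(−1)^1/∏(1,0,1,0,1,5)! = -1/120  (running 1/80)
⟨..|..⟩ = √(6400/7)·(1/80) = +0.377964

+√(1/7) = +0.377964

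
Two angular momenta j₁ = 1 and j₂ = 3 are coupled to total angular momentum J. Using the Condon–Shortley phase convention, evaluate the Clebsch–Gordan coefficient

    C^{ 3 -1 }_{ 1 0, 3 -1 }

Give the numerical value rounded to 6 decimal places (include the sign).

+0.288675

j₁+j₂−J=1  J+j₁−j₂=1  J−j₁+j₂=5  j₁+j₂+J+1=8
(j₁±m₁, j₂±m₂, J±M) = (1,1,2,4,2,4)
P² = 48
sum k=0..1:
  [0] +1/12 = 1/12
  [1] −1/24 = -1/24
S = 1/24
C² = P²·S² = 1/12 ; C = +0.288675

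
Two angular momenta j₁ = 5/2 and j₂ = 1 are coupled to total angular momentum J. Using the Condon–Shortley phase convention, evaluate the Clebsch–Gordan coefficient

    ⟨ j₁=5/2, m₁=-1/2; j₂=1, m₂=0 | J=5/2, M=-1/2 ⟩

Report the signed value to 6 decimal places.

j₁+j₂−J=1  J+j₁−j₂=4  J−j₁+j₂=1  j₁+j₂+J+1=7
(j₁±m₁, j₂±m₂, J±M) = (2,3,1,1,2,3)
P² = 144/35
sum k=0..1:
  [0] +1/6 = 1/6
  [1] −1/4 = -1/4
S = -1/12
C² = P²·S² = 1/35 ; C = -0.169031

−√(1/35) ≈ -0.169031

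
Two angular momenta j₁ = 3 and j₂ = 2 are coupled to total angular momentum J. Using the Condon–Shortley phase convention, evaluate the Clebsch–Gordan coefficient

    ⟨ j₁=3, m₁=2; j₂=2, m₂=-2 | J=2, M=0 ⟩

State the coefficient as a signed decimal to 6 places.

+√(5/14) ≈ +0.597614

√[5·3!3!1!/8! · 5!1!0!4!2!2!] = √(360/7)
  +(−1)^0/∏(0,3,1,0,2,1)! = 1/12  (running 1/12)
⟨..|..⟩ = √(360/7)·(1/12) = +0.597614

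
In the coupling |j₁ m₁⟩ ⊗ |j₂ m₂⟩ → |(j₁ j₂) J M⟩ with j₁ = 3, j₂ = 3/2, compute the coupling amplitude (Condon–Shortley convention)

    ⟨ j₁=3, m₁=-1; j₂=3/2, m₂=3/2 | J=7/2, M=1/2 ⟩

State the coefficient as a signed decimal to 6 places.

j₁+j₂−J=1  J+j₁−j₂=5  J−j₁+j₂=2  j₁+j₂+J+1=9
(j₁±m₁, j₂±m₂, J±M) = (2,4,3,0,4,3)
P² = 1536/7
sum k=1..1:
  [1] −1/24 = -1/24
S = -1/24
C² = P²·S² = 8/21 ; C = -0.617213

−√(8/21) = -0.617213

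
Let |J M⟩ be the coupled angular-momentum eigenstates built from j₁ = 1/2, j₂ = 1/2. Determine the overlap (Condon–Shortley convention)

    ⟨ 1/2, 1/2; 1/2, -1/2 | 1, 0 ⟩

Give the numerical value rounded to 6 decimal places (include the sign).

√[3·0!1!1!/3! · 1!0!0!1!1!1!] = √(1/2)
  +(−1)^0/∏(0,0,0,0,1,1)! = 1  (running 1)
⟨..|..⟩ = √(1/2)·(1) = +0.707107

+√(1/2) ≈ +0.707107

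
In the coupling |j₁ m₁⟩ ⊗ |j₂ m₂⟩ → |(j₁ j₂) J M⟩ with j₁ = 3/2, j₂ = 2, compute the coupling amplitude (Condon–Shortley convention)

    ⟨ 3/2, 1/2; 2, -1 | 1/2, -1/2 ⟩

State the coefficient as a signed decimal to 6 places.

triangle: 3!*0!*1!/5! = 6/120
(j±m)!: 2!*1!*1!*3!*0!*1! = 12
prefactor² = (2J+1)*Δ*N² = 6/5
  k=1: −1/(1!*2!*0!*0!*0!*1!) = -1/2
Σ = -1/2  ⇒  CG² = 6/5*(-1/2)² = 3/10
CG = −√(3/10) = -0.547723

−√(3/10) ≈ -0.547723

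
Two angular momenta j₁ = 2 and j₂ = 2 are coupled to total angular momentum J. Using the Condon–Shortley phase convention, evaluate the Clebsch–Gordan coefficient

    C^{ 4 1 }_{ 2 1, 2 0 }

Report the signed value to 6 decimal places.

triangle: 0!*4!*4!/9! = 576/362880
(j±m)!: 3!*1!*2!*2!*5!*3! = 17280
prefactor² = (2J+1)*Δ*N² = 1728/7
  k=0: +1/(0!*0!*1!*2!*3!*2!) = 1/24
Σ = 1/24  ⇒  CG² = 1728/7*1/24² = 3/7
CG = +√(3/7) = +0.654654

+0.654654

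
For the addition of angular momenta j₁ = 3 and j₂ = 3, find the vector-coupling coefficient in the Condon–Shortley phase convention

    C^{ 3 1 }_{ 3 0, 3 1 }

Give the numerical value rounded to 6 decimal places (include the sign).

√[7·3!3!3!/10! · 3!3!4!2!4!2!] = √(864/25)
  +(−1)^1/∏(1,2,2,3,1,0)! = -1/24  (running -1/24)
  +(−1)^2/∏(2,1,1,2,2,1)! = 1/8  (running 1/12)
  +(−1)^3/∏(3,0,0,1,3,2)! = -1/72  (running 5/72)
⟨..|..⟩ = √(864/25)·(5/72) = +0.408248

+0.408248  (= +√(1/6))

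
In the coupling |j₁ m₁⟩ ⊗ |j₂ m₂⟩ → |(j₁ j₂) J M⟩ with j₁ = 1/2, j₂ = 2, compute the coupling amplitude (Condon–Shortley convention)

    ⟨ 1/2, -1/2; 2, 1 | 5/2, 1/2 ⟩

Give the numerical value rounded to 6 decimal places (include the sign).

+√(2/5) = +0.632456

√[6·0!1!4!/6! · 0!1!3!1!3!2!] = √(72/5)
  +(−1)^0/∏(0,0,1,3,0,1)! = 1/6  (running 1/6)
⟨..|..⟩ = √(72/5)·(1/6) = +0.632456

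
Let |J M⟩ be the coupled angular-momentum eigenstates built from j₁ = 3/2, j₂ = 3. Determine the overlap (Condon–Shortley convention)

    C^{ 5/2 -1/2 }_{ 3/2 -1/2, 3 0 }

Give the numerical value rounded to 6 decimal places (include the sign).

triangle: 2!×1!×4!/8! = 48/40320
(j±m)!: 1!×2!×3!×3!×2!×3! = 864
prefactor² = (2J+1)×Δ×N² = 216/35
  k=1: −1/(1!×1!×1!×2!×0!×2!) = -1/4
  k=2: +1/(2!×0!×0!×1!×1!×3!) = 1/12
Σ = -1/6  ⇒  CG² = 216/35×(-1/6)² = 6/35
CG = −√(6/35) = -0.414039

-0.414039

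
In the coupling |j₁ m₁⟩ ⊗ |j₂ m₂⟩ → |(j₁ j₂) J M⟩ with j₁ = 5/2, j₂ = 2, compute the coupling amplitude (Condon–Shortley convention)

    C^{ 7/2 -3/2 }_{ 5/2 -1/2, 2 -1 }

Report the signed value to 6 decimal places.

+√(2/21) = +0.308607

j₁+j₂−J=1  J+j₁−j₂=4  J−j₁+j₂=3  j₁+j₂+J+1=9
(j₁±m₁, j₂±m₂, J±M) = (2,3,1,3,2,5)
P² = 384/7
sum k=0..1:
  [0] +1/12 = 1/12
  [1] −1/24 = -1/24
S = 1/24
C² = P²·S² = 2/21 ; C = +0.308607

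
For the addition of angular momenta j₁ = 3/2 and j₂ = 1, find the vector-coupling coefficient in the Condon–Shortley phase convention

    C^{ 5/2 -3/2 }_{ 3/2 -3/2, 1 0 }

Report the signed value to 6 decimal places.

+√(2/5) ≈ +0.632456

triangle: 0!*3!*2!/6! = 12/720
(j±m)!: 0!*3!*1!*1!*1!*4! = 144
prefactor² = (2J+1)*Δ*N² = 72/5
  k=0: +1/(0!*0!*3!*1!*0!*1!) = 1/6
Σ = 1/6  ⇒  CG² = 72/5*1/6² = 2/5
CG = +√(2/5) = +0.632456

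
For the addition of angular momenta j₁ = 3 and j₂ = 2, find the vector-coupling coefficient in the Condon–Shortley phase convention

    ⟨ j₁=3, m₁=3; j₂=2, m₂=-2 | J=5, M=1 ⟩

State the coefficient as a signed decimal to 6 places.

+√(1/210) ≈ +0.069007

triangle: 0!×6!×4!/11! = 17280/39916800
(j±m)!: 6!×0!×0!×4!×6!×4! = 298598400
prefactor² = (2J+1)×Δ×N² = 9953280/7
  k=0: +1/(0!×0!×0!×0!×6!×4!) = 1/17280
Σ = 1/17280  ⇒  CG² = 9953280/7×1/17280² = 1/210
CG = +√(1/210) = +0.069007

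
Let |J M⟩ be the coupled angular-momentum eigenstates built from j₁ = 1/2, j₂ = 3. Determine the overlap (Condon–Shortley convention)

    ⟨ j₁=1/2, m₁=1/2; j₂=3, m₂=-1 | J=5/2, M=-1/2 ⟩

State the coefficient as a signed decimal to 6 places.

+0.755929

√[6·1!0!5!/7! · 1!0!2!4!2!3!] = √(576/7)
  +(−1)^0/∏(0,1,0,2,0,3)! = 1/12  (running 1/12)
⟨..|..⟩ = √(576/7)·(1/12) = +0.755929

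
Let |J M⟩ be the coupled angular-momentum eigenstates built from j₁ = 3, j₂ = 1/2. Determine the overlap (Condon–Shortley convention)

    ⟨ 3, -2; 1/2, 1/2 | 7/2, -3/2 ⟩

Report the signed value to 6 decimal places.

+√(2/7) ≈ +0.534522

triangle: 0!·6!·1!/8! = 720/40320
(j±m)!: 1!·5!·1!·0!·2!·5! = 28800
prefactor² = (2J+1)·Δ·N² = 28800/7
  k=0: +1/(0!·0!·5!·1!·1!·0!) = 1/120
Σ = 1/120  ⇒  CG² = 28800/7·1/120² = 2/7
CG = +√(2/7) = +0.534522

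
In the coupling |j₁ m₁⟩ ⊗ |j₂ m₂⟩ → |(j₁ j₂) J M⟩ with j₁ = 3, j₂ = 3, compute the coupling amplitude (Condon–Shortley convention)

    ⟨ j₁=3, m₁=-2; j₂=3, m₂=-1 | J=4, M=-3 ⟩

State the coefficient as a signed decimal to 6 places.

−√(1/11) ≈ -0.301511

√[9·2!4!4!/11! · 1!5!2!4!1!7!] = √(82944/11)
  +(−1)^1/∏(1,1,4,1,0,3)! = -1/144  (running -1/144)
  +(−1)^2/∏(2,0,3,0,1,4)! = 1/288  (running -1/288)
⟨..|..⟩ = √(82944/11)·(-1/288) = -0.301511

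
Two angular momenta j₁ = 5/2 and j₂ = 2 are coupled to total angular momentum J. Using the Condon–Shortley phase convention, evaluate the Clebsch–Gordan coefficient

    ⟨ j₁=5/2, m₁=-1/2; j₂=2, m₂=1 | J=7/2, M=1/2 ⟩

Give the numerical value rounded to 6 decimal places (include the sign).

−√(14/45) = -0.557773

√[8·1!4!3!/9! · 2!3!3!1!4!3!] = √(1152/35)
  +(−1)^0/∏(0,1,3,3,1,0)! = 1/36  (running 1/36)
  +(−1)^1/∏(1,0,2,2,2,1)! = -1/8  (running -7/72)
⟨..|..⟩ = √(1152/35)·(-7/72) = -0.557773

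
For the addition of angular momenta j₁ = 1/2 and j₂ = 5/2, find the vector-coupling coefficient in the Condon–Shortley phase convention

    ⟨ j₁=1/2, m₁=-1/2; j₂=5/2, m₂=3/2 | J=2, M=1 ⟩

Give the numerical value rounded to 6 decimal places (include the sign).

j₁+j₂−J=1  J+j₁−j₂=0  J−j₁+j₂=4  j₁+j₂+J+1=6
(j₁±m₁, j₂±m₂, J±M) = (0,1,4,1,3,1)
P² = 24
sum k=1..1:
  [1] −1/6 = -1/6
S = -1/6
C² = P²·S² = 2/3 ; C = -0.816497

-0.816497  (= −√(2/3))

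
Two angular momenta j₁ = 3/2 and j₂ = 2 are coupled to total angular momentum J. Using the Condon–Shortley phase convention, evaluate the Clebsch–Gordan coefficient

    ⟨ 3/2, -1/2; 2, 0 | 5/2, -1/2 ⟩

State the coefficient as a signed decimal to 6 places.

−√(3/35) = -0.292770

√[6·1!2!3!/7! · 1!2!2!2!2!3!] = √(48/35)
  +(−1)^0/∏(0,1,2,2,0,1)! = 1/4  (running 1/4)
  +(−1)^1/∏(1,0,1,1,1,2)! = -1/2  (running -1/4)
⟨..|..⟩ = √(48/35)·(-1/4) = -0.292770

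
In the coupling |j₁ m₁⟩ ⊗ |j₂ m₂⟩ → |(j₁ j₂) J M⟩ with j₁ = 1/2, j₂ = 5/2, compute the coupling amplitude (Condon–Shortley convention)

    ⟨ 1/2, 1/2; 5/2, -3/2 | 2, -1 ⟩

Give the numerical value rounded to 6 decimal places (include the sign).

+0.816497  (= +√(2/3))

j₁+j₂−J=1  J+j₁−j₂=0  J−j₁+j₂=4  j₁+j₂+J+1=6
(j₁±m₁, j₂±m₂, J±M) = (1,0,1,4,1,3)
P² = 24
sum k=0..0:
  [0] +1/6 = 1/6
S = 1/6
C² = P²·S² = 2/3 ; C = +0.816497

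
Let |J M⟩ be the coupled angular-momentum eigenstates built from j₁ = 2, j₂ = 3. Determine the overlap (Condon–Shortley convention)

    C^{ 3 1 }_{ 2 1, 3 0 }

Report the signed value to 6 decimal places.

triangle: 2!*2!*4!/9! = 96/362880
(j±m)!: 3!*1!*3!*3!*4!*2! = 10368
prefactor² = (2J+1)*Δ*N² = 96/5
  k=0: +1/(0!*2!*1!*3!*1!*1!) = 1/12
  k=1: −1/(1!*1!*0!*2!*2!*2!) = -1/8
Σ = -1/24  ⇒  CG² = 96/5*(-1/24)² = 1/30
CG = −√(1/30) = -0.182574

-0.182574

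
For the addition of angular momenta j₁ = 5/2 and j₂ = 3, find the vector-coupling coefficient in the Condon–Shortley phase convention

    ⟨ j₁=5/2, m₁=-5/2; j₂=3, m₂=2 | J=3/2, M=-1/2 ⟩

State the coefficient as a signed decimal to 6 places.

+√(5/21) = +0.487950

triangle: 4!*1!*2!/8! = 48/40320
(j±m)!: 0!*5!*5!*1!*1!*2! = 28800
prefactor² = (2J+1)*Δ*N² = 960/7
  k=4: +1/(4!*0!*1!*1!*0!*1!) = 1/24
Σ = 1/24  ⇒  CG² = 960/7*1/24² = 5/21
CG = +√(5/21) = +0.487950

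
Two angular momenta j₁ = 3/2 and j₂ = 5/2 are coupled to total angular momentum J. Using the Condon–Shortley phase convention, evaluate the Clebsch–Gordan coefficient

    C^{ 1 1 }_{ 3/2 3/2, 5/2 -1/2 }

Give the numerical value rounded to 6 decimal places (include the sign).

+√(1/20) ≈ +0.223607

triangle: 3!×0!×2!/6! = 12/720
(j±m)!: 3!×0!×2!×3!×2!×0! = 144
prefactor² = (2J+1)×Δ×N² = 36/5
  k=0: +1/(0!×3!×0!×2!×0!×0!) = 1/12
Σ = 1/12  ⇒  CG² = 36/5×1/12² = 1/20
CG = +√(1/20) = +0.223607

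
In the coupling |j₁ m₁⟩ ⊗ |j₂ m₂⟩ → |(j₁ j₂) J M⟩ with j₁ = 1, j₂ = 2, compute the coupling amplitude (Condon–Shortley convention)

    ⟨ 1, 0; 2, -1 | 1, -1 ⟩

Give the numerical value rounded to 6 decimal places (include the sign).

√[3·2!0!2!/5! · 1!1!1!3!0!2!] = √(6/5)
  +(−1)^1/∏(1,1,0,0,0,2)! = -1/2  (running -1/2)
⟨..|..⟩ = √(6/5)·(-1/2) = -0.547723

-0.547723  (= −√(3/10))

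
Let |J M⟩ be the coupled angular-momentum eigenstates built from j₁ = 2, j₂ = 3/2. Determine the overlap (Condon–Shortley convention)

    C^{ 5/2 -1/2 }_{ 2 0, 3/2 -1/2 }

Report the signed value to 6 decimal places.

+√(3/35) = +0.292770

j₁+j₂−J=1  J+j₁−j₂=3  J−j₁+j₂=2  j₁+j₂+J+1=7
(j₁±m₁, j₂±m₂, J±M) = (2,2,1,2,2,3)
P² = 48/35
sum k=0..1:
  [0] +1/2 = 1/2
  [1] −1/4 = -1/4
S = 1/4
C² = P²·S² = 3/35 ; C = +0.292770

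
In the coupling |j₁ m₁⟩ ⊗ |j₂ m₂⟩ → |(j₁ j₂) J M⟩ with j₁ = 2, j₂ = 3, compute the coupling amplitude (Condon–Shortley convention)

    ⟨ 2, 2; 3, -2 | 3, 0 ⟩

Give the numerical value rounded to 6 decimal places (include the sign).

+√(1/3) = +0.577350

√[7·2!2!4!/9! · 4!0!1!5!3!3!] = √(192)
  +(−1)^0/∏(0,2,0,1,2,3)! = 1/24  (running 1/24)
⟨..|..⟩ = √(192)·(1/24) = +0.577350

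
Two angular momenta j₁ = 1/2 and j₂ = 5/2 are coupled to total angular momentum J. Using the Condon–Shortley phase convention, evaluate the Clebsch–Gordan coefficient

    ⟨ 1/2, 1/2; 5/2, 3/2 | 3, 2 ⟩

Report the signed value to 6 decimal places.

triangle: 0!×1!×5!/7! = 120/5040
(j±m)!: 1!×0!×4!×1!×5!×1! = 2880
prefactor² = (2J+1)×Δ×N² = 480
  k=0: +1/(0!×0!×0!×4!×1!×1!) = 1/24
Σ = 1/24  ⇒  CG² = 480×1/24² = 5/6
CG = +√(5/6) = +0.912871

+√(5/6) = +0.912871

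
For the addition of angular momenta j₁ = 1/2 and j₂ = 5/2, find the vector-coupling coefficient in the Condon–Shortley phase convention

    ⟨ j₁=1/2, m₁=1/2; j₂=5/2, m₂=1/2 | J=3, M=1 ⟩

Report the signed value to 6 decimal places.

+0.816497  (= +√(2/3))

j₁+j₂−J=0  J+j₁−j₂=1  J−j₁+j₂=5  j₁+j₂+J+1=7
(j₁±m₁, j₂±m₂, J±M) = (1,0,3,2,4,2)
P² = 96
sum k=0..0:
  [0] +1/12 = 1/12
S = 1/12
C² = P²·S² = 2/3 ; C = +0.816497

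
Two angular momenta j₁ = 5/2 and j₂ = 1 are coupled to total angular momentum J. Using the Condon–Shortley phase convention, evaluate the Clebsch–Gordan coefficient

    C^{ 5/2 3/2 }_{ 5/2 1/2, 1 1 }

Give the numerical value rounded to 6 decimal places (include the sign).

−√(16/35) = -0.676123

j₁+j₂−J=1  J+j₁−j₂=4  J−j₁+j₂=1  j₁+j₂+J+1=7
(j₁±m₁, j₂±m₂, J±M) = (3,2,2,0,4,1)
P² = 576/35
sum k=1..1:
  [1] −1/6 = -1/6
S = -1/6
C² = P²·S² = 16/35 ; C = -0.676123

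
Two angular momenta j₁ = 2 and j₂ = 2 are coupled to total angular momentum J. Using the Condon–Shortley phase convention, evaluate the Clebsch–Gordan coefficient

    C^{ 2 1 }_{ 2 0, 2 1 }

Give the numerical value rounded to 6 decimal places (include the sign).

−√(1/14) ≈ -0.267261

√[5·2!2!2!/7! · 2!2!3!1!3!1!] = √(8/7)
  +(−1)^1/∏(1,1,1,2,1,0)! = -1/2  (running -1/2)
  +(−1)^2/∏(2,0,0,1,2,1)! = 1/4  (running -1/4)
⟨..|..⟩ = √(8/7)·(-1/4) = -0.267261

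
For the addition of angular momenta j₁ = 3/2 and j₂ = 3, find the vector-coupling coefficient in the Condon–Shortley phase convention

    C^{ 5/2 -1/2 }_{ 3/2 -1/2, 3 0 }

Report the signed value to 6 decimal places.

triangle: 2!*1!*4!/8! = 48/40320
(j±m)!: 1!*2!*3!*3!*2!*3! = 864
prefactor² = (2J+1)*Δ*N² = 216/35
  k=1: −1/(1!*1!*1!*2!*0!*2!) = -1/4
  k=2: +1/(2!*0!*0!*1!*1!*3!) = 1/12
Σ = -1/6  ⇒  CG² = 216/35*(-1/6)² = 6/35
CG = −√(6/35) = -0.414039

−√(6/35) = -0.414039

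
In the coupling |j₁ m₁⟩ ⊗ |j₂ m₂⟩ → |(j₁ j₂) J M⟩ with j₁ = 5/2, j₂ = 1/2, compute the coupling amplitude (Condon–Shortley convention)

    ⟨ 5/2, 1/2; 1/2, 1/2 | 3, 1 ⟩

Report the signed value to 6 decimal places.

√[7·0!5!1!/7! · 3!2!1!0!4!2!] = √(96)
  +(−1)^0/∏(0,0,2,1,3,0)! = 1/12  (running 1/12)
⟨..|..⟩ = √(96)·(1/12) = +0.816497

+√(2/3) ≈ +0.816497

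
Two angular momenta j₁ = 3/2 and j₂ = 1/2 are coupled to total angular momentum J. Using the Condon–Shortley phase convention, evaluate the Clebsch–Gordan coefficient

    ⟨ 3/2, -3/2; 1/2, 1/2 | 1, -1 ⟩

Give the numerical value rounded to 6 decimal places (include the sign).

−√(3/4) ≈ -0.866025

triangle: 1!×2!×0!/4! = 2/24
(j±m)!: 0!×3!×1!×0!×0!×2! = 12
prefactor² = (2J+1)×Δ×N² = 3
  k=1: −1/(1!×0!×2!×0!×0!×0!) = -1/2
Σ = -1/2  ⇒  CG² = 3×(-1/2)² = 3/4
CG = −√(3/4) = -0.866025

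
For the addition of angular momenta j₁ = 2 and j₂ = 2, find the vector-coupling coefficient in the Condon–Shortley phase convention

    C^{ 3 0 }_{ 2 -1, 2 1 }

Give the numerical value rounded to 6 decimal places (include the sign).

−√(2/5) = -0.632456

√[7·1!3!3!/8! · 1!3!3!1!3!3!] = √(81/10)
  +(−1)^0/∏(0,1,3,3,0,0)! = 1/36  (running 1/36)
  +(−1)^1/∏(1,0,2,2,1,1)! = -1/4  (running -2/9)
⟨..|..⟩ = √(81/10)·(-2/9) = -0.632456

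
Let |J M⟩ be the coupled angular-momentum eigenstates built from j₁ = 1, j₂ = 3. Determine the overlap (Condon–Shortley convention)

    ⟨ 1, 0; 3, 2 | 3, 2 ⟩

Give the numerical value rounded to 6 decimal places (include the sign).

j₁+j₂−J=1  J+j₁−j₂=1  J−j₁+j₂=5  j₁+j₂+J+1=8
(j₁±m₁, j₂±m₂, J±M) = (1,1,5,1,5,1)
P² = 300
sum k=0..1:
  [0] +1/120 = 1/120
  [1] −1/24 = -1/24
S = -1/30
C² = P²·S² = 1/3 ; C = -0.577350

-0.577350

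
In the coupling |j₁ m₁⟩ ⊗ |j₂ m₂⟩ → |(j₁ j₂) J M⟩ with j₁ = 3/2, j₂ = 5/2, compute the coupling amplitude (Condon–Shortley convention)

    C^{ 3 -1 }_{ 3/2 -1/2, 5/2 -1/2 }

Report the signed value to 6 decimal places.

−√(1/60) ≈ -0.129099

√[7·1!2!4!/8! · 1!2!2!3!2!4!] = √(48/5)
  +(−1)^0/∏(0,1,2,2,0,2)! = 1/8  (running 1/8)
  +(−1)^1/∏(1,0,1,1,1,3)! = -1/6  (running -1/24)
⟨..|..⟩ = √(48/5)·(-1/24) = -0.129099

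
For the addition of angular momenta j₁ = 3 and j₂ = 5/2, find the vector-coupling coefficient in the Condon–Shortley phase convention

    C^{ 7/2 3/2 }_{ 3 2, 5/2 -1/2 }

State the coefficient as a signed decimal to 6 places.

+0.308607

j₁+j₂−J=2  J+j₁−j₂=4  J−j₁+j₂=3  j₁+j₂+J+1=10
(j₁±m₁, j₂±m₂, J±M) = (5,1,2,3,5,2)
P² = 1536/7
sum k=0..1:
  [0] +1/24 = 1/24
  [1] −1/48 = -1/48
S = 1/48
C² = P²·S² = 2/21 ; C = +0.308607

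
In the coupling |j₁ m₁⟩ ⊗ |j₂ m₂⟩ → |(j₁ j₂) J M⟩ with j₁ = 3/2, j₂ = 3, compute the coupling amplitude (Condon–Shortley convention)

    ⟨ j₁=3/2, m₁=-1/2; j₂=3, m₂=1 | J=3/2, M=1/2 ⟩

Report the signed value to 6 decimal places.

j₁+j₂−J=3  J+j₁−j₂=0  J−j₁+j₂=3  j₁+j₂+J+1=7
(j₁±m₁, j₂±m₂, J±M) = (1,2,4,2,2,1)
P² = 192/35
sum k=2..2:
  [2] +1/4 = 1/4
S = 1/4
C² = P²·S² = 12/35 ; C = +0.585540

+√(12/35) ≈ +0.585540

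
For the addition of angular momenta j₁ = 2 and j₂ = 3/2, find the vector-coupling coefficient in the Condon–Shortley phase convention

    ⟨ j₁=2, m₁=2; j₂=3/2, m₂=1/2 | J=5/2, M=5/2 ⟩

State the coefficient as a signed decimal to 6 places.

+0.755929

j₁+j₂−J=1  J+j₁−j₂=3  J−j₁+j₂=2  j₁+j₂+J+1=7
(j₁±m₁, j₂±m₂, J±M) = (4,0,2,1,5,0)
P² = 576/7
sum k=0..0:
  [0] +1/12 = 1/12
S = 1/12
C² = P²·S² = 4/7 ; C = +0.755929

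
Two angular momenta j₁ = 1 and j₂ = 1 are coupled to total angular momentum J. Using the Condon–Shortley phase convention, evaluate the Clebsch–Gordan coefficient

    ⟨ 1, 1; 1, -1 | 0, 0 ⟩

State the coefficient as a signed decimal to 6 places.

√[1·2!0!0!/3! · 2!0!0!2!0!0!] = √(4/3)
  +(−1)^0/∏(0,2,0,0,0,0)! = 1/2  (running 1/2)
⟨..|..⟩ = √(4/3)·(1/2) = +0.577350

+0.577350  (= +√(1/3))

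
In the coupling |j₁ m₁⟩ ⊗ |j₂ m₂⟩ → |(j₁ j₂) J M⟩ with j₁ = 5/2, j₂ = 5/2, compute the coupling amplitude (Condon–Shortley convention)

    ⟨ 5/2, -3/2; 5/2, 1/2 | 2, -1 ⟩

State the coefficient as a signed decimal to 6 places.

triangle: 3!*2!*2!/8! = 24/40320
(j±m)!: 1!*4!*3!*2!*1!*3! = 1728
prefactor² = (2J+1)*Δ*N² = 36/7
  k=2: +1/(2!*1!*2!*1!*0!*1!) = 1/4
  k=3: −1/(3!*0!*1!*0!*1!*2!) = -1/12
Σ = 1/6  ⇒  CG² = 36/7*1/6² = 1/7
CG = +√(1/7) = +0.377964

+√(1/7) = +0.377964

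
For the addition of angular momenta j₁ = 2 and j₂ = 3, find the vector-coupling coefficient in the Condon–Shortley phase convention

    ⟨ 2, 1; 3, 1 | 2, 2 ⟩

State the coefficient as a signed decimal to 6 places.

-0.462910  (= −√(3/14))

√[5·3!1!3!/8! · 3!1!4!2!4!0!] = √(216/7)
  +(−1)^1/∏(1,2,0,3,1,0)! = -1/12  (running -1/12)
⟨..|..⟩ = √(216/7)·(-1/12) = -0.462910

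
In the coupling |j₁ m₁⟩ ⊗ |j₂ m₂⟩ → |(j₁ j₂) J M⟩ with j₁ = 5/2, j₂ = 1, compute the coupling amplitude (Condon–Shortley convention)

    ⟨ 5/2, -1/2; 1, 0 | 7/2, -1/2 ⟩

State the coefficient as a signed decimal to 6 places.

j₁+j₂−J=0  J+j₁−j₂=5  J−j₁+j₂=2  j₁+j₂+J+1=8
(j₁±m₁, j₂±m₂, J±M) = (2,3,1,1,3,4)
P² = 576/7
sum k=0..0:
  [0] +1/12 = 1/12
S = 1/12
C² = P²·S² = 4/7 ; C = +0.755929

+0.755929  (= +√(4/7))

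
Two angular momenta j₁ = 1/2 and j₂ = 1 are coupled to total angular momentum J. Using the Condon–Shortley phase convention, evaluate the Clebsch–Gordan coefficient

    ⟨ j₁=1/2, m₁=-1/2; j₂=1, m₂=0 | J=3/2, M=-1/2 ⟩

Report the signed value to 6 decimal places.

+0.816497

j₁+j₂−J=0  J+j₁−j₂=1  J−j₁+j₂=2  j₁+j₂+J+1=4
(j₁±m₁, j₂±m₂, J±M) = (0,1,1,1,1,2)
P² = 2/3
sum k=0..0:
  [0] +1/1 = 1
S = 1
C² = P²·S² = 2/3 ; C = +0.816497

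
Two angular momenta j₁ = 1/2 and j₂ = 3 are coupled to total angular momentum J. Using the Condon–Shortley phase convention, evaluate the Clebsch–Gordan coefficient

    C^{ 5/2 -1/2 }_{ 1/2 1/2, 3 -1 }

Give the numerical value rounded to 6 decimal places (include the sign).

√[6·1!0!5!/7! · 1!0!2!4!2!3!] = √(576/7)
  +(−1)^0/∏(0,1,0,2,0,3)! = 1/12  (running 1/12)
⟨..|..⟩ = √(576/7)·(1/12) = +0.755929

+0.755929  (= +√(4/7))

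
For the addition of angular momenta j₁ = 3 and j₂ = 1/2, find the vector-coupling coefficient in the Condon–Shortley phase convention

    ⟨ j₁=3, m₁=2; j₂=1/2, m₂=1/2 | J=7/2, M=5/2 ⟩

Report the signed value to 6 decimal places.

+0.925820  (= +√(6/7))

√[8·0!6!1!/8! · 5!1!1!0!6!1!] = √(86400/7)
  +(−1)^0/∏(0,0,1,1,5,0)! = 1/120  (running 1/120)
⟨..|..⟩ = √(86400/7)·(1/120) = +0.925820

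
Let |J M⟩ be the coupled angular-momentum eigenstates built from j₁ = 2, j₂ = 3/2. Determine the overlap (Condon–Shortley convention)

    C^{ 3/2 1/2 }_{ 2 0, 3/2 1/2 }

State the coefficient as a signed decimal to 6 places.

-0.447214

j₁+j₂−J=2  J+j₁−j₂=2  J−j₁+j₂=1  j₁+j₂+J+1=6
(j₁±m₁, j₂±m₂, J±M) = (2,2,2,1,2,1)
P² = 16/45
sum k=1..2:
  [1] −1/1 = -1
  [2] +1/4 = 1/4
S = -3/4
C² = P²·S² = 1/5 ; C = -0.447214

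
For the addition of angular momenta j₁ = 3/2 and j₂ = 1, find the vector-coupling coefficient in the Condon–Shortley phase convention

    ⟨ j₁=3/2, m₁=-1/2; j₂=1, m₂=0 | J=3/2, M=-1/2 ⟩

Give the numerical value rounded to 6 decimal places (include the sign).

j₁+j₂−J=1  J+j₁−j₂=2  J−j₁+j₂=1  j₁+j₂+J+1=5
(j₁±m₁, j₂±m₂, J±M) = (1,2,1,1,1,2)
P² = 4/15
sum k=0..1:
  [0] +1/2 = 1/2
  [1] −1/1 = -1
S = -1/2
C² = P²·S² = 1/15 ; C = -0.258199

−√(1/15) ≈ -0.258199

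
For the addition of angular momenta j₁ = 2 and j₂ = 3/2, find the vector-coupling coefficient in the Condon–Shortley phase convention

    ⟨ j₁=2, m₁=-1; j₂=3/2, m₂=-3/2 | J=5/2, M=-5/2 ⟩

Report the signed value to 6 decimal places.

+√(3/7) = +0.654654

triangle: 1!·3!·2!/7! = 12/5040
(j±m)!: 1!·3!·0!·3!·0!·5! = 4320
prefactor² = (2J+1)·Δ·N² = 432/7
  k=0: +1/(0!·1!·3!·0!·0!·2!) = 1/12
Σ = 1/12  ⇒  CG² = 432/7·1/12² = 3/7
CG = +√(3/7) = +0.654654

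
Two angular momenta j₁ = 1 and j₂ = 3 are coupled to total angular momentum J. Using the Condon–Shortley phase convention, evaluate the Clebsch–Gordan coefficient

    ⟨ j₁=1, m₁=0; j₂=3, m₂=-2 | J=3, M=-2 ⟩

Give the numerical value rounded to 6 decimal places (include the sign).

triangle: 1!×1!×5!/8! = 120/40320
(j±m)!: 1!×1!×1!×5!×1!×5! = 14400
prefactor² = (2J+1)×Δ×N² = 300
  k=0: +1/(0!×1!×1!×1!×0!×4!) = 1/24
  k=1: −1/(1!×0!×0!×0!×1!×5!) = -1/120
Σ = 1/30  ⇒  CG² = 300×1/30² = 1/3
CG = +√(1/3) = +0.577350

+0.577350  (= +√(1/3))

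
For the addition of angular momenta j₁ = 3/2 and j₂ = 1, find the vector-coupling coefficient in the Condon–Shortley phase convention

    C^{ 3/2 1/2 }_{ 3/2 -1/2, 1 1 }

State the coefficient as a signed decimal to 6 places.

-0.730297  (= −√(8/15))

triangle: 1!×2!×1!/5! = 2/120
(j±m)!: 1!×2!×2!×0!×2!×1! = 8
prefactor² = (2J+1)×Δ×N² = 8/15
  k=1: −1/(1!×0!×1!×1!×1!×0!) = -1
Σ = -1  ⇒  CG² = 8/15×(-1)² = 8/15
CG = −√(8/15) = -0.730297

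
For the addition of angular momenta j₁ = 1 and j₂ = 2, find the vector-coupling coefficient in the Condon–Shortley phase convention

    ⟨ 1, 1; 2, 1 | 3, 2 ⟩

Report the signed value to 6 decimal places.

+√(2/3) ≈ +0.816497

√[7·0!2!4!/7! · 2!0!3!1!5!1!] = √(96)
  +(−1)^0/∏(0,0,0,3,2,1)! = 1/12  (running 1/12)
⟨..|..⟩ = √(96)·(1/12) = +0.816497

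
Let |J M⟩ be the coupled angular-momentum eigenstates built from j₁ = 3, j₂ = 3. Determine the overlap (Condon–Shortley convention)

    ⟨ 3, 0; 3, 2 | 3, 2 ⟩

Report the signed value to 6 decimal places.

+0.408248

√[7·3!3!3!/10! · 3!3!5!1!5!1!] = √(216)
  +(−1)^2/∏(2,1,1,3,2,0)! = 1/24  (running 1/24)
  +(−1)^3/∏(3,0,0,2,3,1)! = -1/72  (running 1/36)
⟨..|..⟩ = √(216)·(1/36) = +0.408248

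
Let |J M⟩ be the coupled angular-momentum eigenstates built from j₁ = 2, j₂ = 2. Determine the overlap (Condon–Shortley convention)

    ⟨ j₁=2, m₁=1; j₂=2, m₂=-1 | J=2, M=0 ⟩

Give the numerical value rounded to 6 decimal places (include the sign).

+0.267261

j₁+j₂−J=2  J+j₁−j₂=2  J−j₁+j₂=2  j₁+j₂+J+1=7
(j₁±m₁, j₂±m₂, J±M) = (3,1,1,3,2,2)
P² = 8/7
sum k=0..1:
  [0] +1/2 = 1/2
  [1] −1/4 = -1/4
S = 1/4
C² = P²·S² = 1/14 ; C = +0.267261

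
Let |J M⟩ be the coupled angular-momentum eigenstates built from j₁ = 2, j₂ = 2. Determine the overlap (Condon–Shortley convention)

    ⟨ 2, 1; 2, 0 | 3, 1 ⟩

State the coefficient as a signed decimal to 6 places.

triangle: 1!·3!·3!/8! = 36/40320
(j±m)!: 3!·1!·2!·2!·4!·2! = 1152
prefactor² = (2J+1)·Δ·N² = 36/5
  k=0: +1/(0!·1!·1!·2!·2!·1!) = 1/4
  k=1: −1/(1!·0!·0!·1!·3!·2!) = -1/12
Σ = 1/6  ⇒  CG² = 36/5·1/6² = 1/5
CG = +√(1/5) = +0.447214

+0.447214  (= +√(1/5))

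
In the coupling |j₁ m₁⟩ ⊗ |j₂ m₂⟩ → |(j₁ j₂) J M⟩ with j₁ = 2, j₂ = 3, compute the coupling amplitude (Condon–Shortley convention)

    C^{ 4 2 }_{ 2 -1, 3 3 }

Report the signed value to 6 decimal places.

j₁+j₂−J=1  J+j₁−j₂=3  J−j₁+j₂=5  j₁+j₂+J+1=10
(j₁±m₁, j₂±m₂, J±M) = (1,3,6,0,6,2)
P² = 77760/7
sum k=1..1:
  [1] −1/240 = -1/240
S = -1/240
C² = P²·S² = 27/140 ; C = -0.439155

-0.439155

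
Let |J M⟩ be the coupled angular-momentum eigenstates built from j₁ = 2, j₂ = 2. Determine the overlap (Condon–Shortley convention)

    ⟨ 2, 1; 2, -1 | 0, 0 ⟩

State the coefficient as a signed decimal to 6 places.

−√(1/5) = -0.447214

triangle: 4!×0!×0!/5! = 24/120
(j±m)!: 3!×1!×1!×3!×0!×0! = 36
prefactor² = (2J+1)×Δ×N² = 36/5
  k=1: −1/(1!×3!×0!×0!×0!×0!) = -1/6
Σ = -1/6  ⇒  CG² = 36/5×(-1/6)² = 1/5
CG = −√(1/5) = -0.447214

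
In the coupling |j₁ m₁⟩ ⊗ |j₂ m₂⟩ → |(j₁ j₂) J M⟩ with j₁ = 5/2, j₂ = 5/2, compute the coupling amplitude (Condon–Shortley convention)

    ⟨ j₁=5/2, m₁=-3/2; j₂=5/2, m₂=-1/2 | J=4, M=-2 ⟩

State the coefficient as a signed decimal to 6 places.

triangle: 1!*4!*4!/10! = 576/3628800
(j±m)!: 1!*4!*2!*3!*2!*6! = 414720
prefactor² = (2J+1)*Δ*N² = 20736/35
  k=0: +1/(0!*1!*4!*2!*0!*2!) = 1/96
  k=1: −1/(1!*0!*3!*1!*1!*3!) = -1/36
Σ = -5/288  ⇒  CG² = 20736/35*(-5/288)² = 5/28
CG = −√(5/28) = -0.422577

-0.422577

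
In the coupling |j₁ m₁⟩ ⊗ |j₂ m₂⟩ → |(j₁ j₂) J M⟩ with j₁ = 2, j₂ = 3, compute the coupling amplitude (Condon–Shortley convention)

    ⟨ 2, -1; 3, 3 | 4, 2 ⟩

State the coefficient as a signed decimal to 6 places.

√[9·1!3!5!/10! · 1!3!6!0!6!2!] = √(77760/7)
  +(−1)^1/∏(1,0,2,5,1,0)! = -1/240  (running -1/240)
⟨..|..⟩ = √(77760/7)·(-1/240) = -0.439155

−√(27/140) = -0.439155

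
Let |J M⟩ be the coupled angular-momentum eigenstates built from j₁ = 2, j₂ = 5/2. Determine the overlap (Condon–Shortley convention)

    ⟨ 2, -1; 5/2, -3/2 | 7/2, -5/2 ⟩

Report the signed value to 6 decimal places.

triangle: 1!*3!*4!/9! = 144/362880
(j±m)!: 1!*3!*1!*4!*1!*6! = 103680
prefactor² = (2J+1)*Δ*N² = 2304/7
  k=0: +1/(0!*1!*3!*1!*0!*3!) = 1/36
  k=1: −1/(1!*0!*2!*0!*1!*4!) = -1/48
Σ = 1/144  ⇒  CG² = 2304/7*1/144² = 1/63
CG = +√(1/63) = +0.125988

+√(1/63) = +0.125988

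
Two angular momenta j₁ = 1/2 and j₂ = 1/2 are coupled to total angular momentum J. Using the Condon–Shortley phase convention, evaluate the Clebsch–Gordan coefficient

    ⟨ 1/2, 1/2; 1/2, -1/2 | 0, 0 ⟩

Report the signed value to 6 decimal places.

+0.707107

j₁+j₂−J=1  J+j₁−j₂=0  J−j₁+j₂=0  j₁+j₂+J+1=2
(j₁±m₁, j₂±m₂, J±M) = (1,0,0,1,0,0)
P² = 1/2
sum k=0..0:
  [0] +1/1 = 1
S = 1
C² = P²·S² = 1/2 ; C = +0.707107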